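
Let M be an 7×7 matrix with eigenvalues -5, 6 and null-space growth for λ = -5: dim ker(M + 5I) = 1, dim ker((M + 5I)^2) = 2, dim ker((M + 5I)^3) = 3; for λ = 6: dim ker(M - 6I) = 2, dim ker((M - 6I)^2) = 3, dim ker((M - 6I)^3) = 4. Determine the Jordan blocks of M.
Jordan blocks: (-5, 3), (6, 3), (6, 1)

λ = -5: successive nullity increments [1, 1, 1] count blocks of size ≥ k; block sizes are [3].
λ = 6: successive nullity increments [2, 1, 1] count blocks of size ≥ k; block sizes are [3, 1].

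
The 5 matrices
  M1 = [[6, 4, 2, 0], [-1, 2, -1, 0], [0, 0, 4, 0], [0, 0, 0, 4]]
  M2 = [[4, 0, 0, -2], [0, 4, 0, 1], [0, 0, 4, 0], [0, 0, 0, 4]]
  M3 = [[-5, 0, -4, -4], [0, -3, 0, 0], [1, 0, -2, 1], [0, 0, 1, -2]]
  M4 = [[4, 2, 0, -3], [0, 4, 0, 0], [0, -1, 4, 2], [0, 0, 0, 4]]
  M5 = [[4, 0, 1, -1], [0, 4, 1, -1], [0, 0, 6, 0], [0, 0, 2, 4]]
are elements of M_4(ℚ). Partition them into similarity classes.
4 classes: {M1, M2}, {M3}, {M4}, {M5}

Characteristic polynomials: χ_{M1} = (x - 4)^4, χ_{M2} = (x - 4)^4, χ_{M3} = (x + 3)^4, χ_{M4} = (x - 4)^4, χ_{M5} = (x - 6)(x - 4)^3.

{M1, M2}: invariant factors x - 4, x - 4, (x - 4)^2.

{M3}: invariant factors x + 3, (x + 3)^3.

{M4}: invariant factors (x - 4)^2, (x - 4)^2.

{M5}: invariant factors x - 4, (x - 6)(x - 4)^2.

Matrices are similar if and only if their invariant-factor lists agree; the partition into similarity classes is {M1, M2}, {M3}, {M4}, {M5}.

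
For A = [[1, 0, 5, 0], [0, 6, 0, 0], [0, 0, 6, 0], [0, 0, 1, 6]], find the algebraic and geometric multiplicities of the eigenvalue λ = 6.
The characteristic polynomial is (x - 6)^3(x - 1), so the factor x - 6 appears with exponent 3: the algebraic multiplicity is 3.

rank(A - 6I) = 2, so the eigenspace has dimension 4 - 2 = 2: the geometric multiplicity is 2.

Since 2 < 3, A is not diagonalizable.

algebraic multiplicity 3, geometric multiplicity 2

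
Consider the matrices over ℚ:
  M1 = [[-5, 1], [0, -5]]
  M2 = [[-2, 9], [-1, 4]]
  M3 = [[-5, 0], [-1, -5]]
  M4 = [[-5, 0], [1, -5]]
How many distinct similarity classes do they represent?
2 classes: {M1, M3, M4}, {M2}

Characteristic polynomials: χ_{M1} = (x + 5)^2, χ_{M2} = (x - 1)^2, χ_{M3} = (x + 5)^2, χ_{M4} = (x + 5)^2.

{M1, M3, M4}: invariant factors (x + 5)^2.

{M2}: invariant factors (x - 1)^2.

Matrices are similar if and only if their invariant-factor lists agree; the partition into similarity classes is {M1, M3, M4}, {M2}.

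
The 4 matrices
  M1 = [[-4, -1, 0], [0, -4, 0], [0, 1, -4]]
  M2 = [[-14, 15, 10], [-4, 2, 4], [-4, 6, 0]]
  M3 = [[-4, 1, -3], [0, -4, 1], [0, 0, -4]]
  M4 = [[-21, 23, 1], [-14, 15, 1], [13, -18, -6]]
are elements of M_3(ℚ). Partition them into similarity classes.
2 classes: {M1, M2}, {M3, M4}

Characteristic polynomials: χ_{M1} = (x + 4)^3, χ_{M2} = (x + 4)^3, χ_{M3} = (x + 4)^3, χ_{M4} = (x + 4)^3.

{M1, M2}: invariant factors x + 4, (x + 4)^2.

{M3, M4}: invariant factors (x + 4)^3.

Matrices are similar if and only if their invariant-factor lists agree; the partition into similarity classes is {M1, M2}, {M3, M4}.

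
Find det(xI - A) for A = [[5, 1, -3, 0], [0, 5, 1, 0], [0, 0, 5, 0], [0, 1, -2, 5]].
xI - A = [[x - 5, -1, 3, 0], [0, x - 5, -1, 0], [0, 0, x - 5, 0], [0, -1, 2, x - 5]].

Expanding det(xI - A) along the first row:
det(xI - A) = + (x - 5)·det([[x - 5, -1, 0], [0, x - 5, 0], [-1, 2, x - 5]]) - (-1)·det([[0, -1, 0], [0, x - 5, 0], [0, 2, x - 5]]) + (3)·det([[0, x - 5, 0], [0, 0, 0], [0, -1, x - 5]]) - (0)·det([[0, x - 5, -1], [0, 0, x - 5], [0, -1, 2]]).

Evaluating gives χ_A(x) = x^4 - 20x^3 + 150x^2 - 500x + 625 = (x - 5)^4.

χ_A(x) = (x - 5)^4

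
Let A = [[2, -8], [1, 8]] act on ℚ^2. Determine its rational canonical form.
The invariant factors of A (the non-unit diagonal entries of the Smith normal form of xI - A over ℚ[x]) are (x - 6)(x - 4), each dividing the next. The characteristic polynomial is their product, (x - 6)(x - 4).

The rational canonical form is the block-diagonal matrix of companion matrices C(f_i):
R = [[0, -24], [1, 10]].

R = [[0, -24], [1, 10]]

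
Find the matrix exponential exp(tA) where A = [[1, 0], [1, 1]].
A has Jordan form J = [[1, 1], [0, 1]] with A = PJP^{-1}, so e^{tA} = P e^{tJ} P^{-1}.

For a Jordan block J_k(λ), e^{tJ_k(λ)} = e^{λt} · (I + tN + t^2 N^2/2! + ... + t^{k-1} N^{k-1}/(k-1)!) where N is the nilpotent superdiagonal part.

Assembling the blocks and conjugating back gives the entries of e^{tA} as shown above.

e^{tA} = [[e^{t}, 0], [t*e^{t}, e^{t}]]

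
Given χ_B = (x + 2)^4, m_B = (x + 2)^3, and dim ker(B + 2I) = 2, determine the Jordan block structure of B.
Jordan blocks: (-2, 3), (-2, 1)

λ = -2: algebraic multiplicity 4 (exponent in χ_B), largest block size 3 (exponent in m_B), 2 blocks (geometric multiplicity). These force block sizes [3, 1].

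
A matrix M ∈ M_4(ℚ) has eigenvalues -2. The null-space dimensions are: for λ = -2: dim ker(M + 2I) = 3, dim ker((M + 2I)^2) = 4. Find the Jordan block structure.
Jordan blocks: (-2, 2), (-2, 1), (-2, 1)

λ = -2: successive nullity increments [3, 1] count blocks of size ≥ k; block sizes are [2, 1, 1].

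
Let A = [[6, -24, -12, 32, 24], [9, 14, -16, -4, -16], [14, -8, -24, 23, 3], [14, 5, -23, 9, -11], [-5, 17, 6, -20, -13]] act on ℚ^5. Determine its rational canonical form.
R = [[0, 0, 0, 0, 48], [1, 0, 0, 0, 56], [0, 1, 0, 0, 19], [0, 0, 1, 0, -14], [0, 0, 0, 1, -8]]

The invariant factors of A (the non-unit diagonal entries of the Smith normal form of xI - A over ℚ[x]) are (x + 4)^2(x^3 - 2x - 3), each dividing the next. The characteristic polynomial is their product, (x + 4)^2(x^3 - 2x - 3).

The rational canonical form is the block-diagonal matrix of companion matrices C(f_i):
R = [[0, 0, 0, 0, 48], [1, 0, 0, 0, 56], [0, 1, 0, 0, 19], [0, 0, 1, 0, -14], [0, 0, 0, 1, -8]].

Note the characteristic polynomial does not split into linear factors over ℚ, so A has no Jordan form over ℚ; the rational canonical form exists over any field.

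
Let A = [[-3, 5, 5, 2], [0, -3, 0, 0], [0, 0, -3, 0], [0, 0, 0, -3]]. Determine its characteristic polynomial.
xI - A = [[x + 3, -5, -5, -2], [0, x + 3, 0, 0], [0, 0, x + 3, 0], [0, 0, 0, x + 3]].

Expanding det(xI - A) along the first row:
det(xI - A) = + (x + 3)·det([[x + 3, 0, 0], [0, x + 3, 0], [0, 0, x + 3]]) - (-5)·det([[0, 0, 0], [0, x + 3, 0], [0, 0, x + 3]]) + (-5)·det([[0, x + 3, 0], [0, 0, 0], [0, 0, x + 3]]) - (-2)·det([[0, x + 3, 0], [0, 0, x + 3], [0, 0, 0]]).

Evaluating gives χ_A(x) = x^4 + 12x^3 + 54x^2 + 108x + 81 = (x + 3)^4.

χ_A(x) = (x + 3)^4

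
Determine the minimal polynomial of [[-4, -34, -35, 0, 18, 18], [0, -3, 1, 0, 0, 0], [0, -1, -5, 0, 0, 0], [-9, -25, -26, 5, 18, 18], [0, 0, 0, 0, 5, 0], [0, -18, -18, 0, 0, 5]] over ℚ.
m_A(x) = (x - 5)(x + 4)^3

The characteristic polynomial factors as (x - 5)^3(x + 4)^3. The minimal polynomial is ∏(x - λ)^{k_λ} where k_λ is the size of the largest Jordan block at λ.

For λ = -4: rank(A + 4I) = 5, and the largest Jordan block has size 3 (the smallest k with rank((A + 4I)^k) = rank((A + 4I)^(k+1))).
For λ = 5: rank(A - 5I) = 3, and the largest Jordan block has size 1 (the smallest k with rank((A - 5I)^k) = rank((A - 5I)^(k+1))).

So m_A(x) = (x - 5)(x + 4)^3.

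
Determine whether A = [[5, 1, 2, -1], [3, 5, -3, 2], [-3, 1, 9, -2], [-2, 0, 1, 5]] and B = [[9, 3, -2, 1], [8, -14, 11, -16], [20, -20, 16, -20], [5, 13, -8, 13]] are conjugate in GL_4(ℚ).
Two matrices over a field are similar if and only if they have the same invariant factors.

Both A and B have characteristic polynomial (x - 6)^4 and minimal polynomial (x - 6)^3. Computing further, both have invariant factors x - 6, (x - 6)^3. Hence A and B are similar.

Yes.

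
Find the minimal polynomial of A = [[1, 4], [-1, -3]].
The characteristic polynomial factors as (x + 1)^2. The minimal polynomial is ∏(x - λ)^{k_λ} where k_λ is the size of the largest Jordan block at λ.

For λ = -1: rank(A + I) = 1, and the largest Jordan block has size 2 (the smallest k with rank((A + I)^k) = rank((A + I)^(k+1))).

So m_A(x) = (x + 1)^2.

m_A(x) = (x + 1)^2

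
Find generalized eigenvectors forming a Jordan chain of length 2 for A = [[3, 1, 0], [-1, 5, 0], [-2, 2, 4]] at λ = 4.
We seek v_1 ∈ ker((A - 4I)^2) \ ker(A - 4I), then set v_{i+1} = (A - 4I) v_i.

One such chain is v_1 = [[0, 1, 1]]^T, v_2 = [[1, 1, 2]]^T. Check: (A - 4I) v_2 = [[0, 0, 0]]^T = 0.

v_1 = [[0, 1, 1]]^T, v_2 = [[1, 1, 2]]^T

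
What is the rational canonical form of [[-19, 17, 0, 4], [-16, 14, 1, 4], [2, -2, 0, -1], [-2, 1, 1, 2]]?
The invariant factors of A (the non-unit diagonal entries of the Smith normal form of xI - A over ℚ[x]) are (x + 3)(x^3 + 3x - 3), each dividing the next. The characteristic polynomial is their product, (x + 3)(x^3 + 3x - 3).

The rational canonical form is the block-diagonal matrix of companion matrices C(f_i):
R = [[0, 0, 0, 9], [1, 0, 0, -6], [0, 1, 0, -3], [0, 0, 1, -3]].

Note the characteristic polynomial does not split into linear factors over ℚ, so A has no Jordan form over ℚ; the rational canonical form exists over any field.

R = [[0, 0, 0, 9], [1, 0, 0, -6], [0, 1, 0, -3], [0, 0, 1, -3]]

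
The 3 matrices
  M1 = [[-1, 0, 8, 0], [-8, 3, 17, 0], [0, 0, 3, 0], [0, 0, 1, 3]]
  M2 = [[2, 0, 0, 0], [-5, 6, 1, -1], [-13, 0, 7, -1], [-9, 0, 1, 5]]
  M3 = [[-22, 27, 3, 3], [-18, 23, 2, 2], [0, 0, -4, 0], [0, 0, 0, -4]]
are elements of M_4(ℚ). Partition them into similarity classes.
Characteristic polynomials: χ_{M1} = (x - 3)^3(x + 1), χ_{M2} = (x - 6)^3(x - 2), χ_{M3} = (x - 5)(x + 4)^3.

{M1}: invariant factors x - 3, (x - 3)^2(x + 1).

{M2}: invariant factors x - 6, (x - 6)^2(x - 2).

{M3}: invariant factors x + 4, (x - 5)(x + 4)^2.

Matrices are similar if and only if their invariant-factor lists agree; the partition into similarity classes is {M1}, {M2}, {M3}.

3 classes: {M1}, {M2}, {M3}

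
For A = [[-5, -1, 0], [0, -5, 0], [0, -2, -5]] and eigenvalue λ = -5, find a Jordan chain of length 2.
v_1 = [[-1, -1, -1]]^T, v_2 = [[1, 0, 2]]^T

We seek v_1 ∈ ker((A + 5I)^2) \ ker(A + 5I), then set v_{i+1} = (A + 5I) v_i.

One such chain is v_1 = [[-1, -1, -1]]^T, v_2 = [[1, 0, 2]]^T. Check: (A + 5I) v_2 = [[0, 0, 0]]^T = 0.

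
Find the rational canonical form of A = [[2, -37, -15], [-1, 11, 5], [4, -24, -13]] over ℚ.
R = [[0, 0, -5], [1, 0, 4], [0, 1, 0]]

The invariant factors of A (the non-unit diagonal entries of the Smith normal form of xI - A over ℚ[x]) are x^3 - 4x + 5, each dividing the next. The characteristic polynomial is their product, x^3 - 4x + 5.

The rational canonical form is the block-diagonal matrix of companion matrices C(f_i):
R = [[0, 0, -5], [1, 0, 4], [0, 1, 0]].

Note the characteristic polynomial does not split into linear factors over ℚ, so A has no Jordan form over ℚ; the rational canonical form exists over any field.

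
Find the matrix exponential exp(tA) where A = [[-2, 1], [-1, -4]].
A has Jordan form J = [[-3, 1], [0, -3]] with A = PJP^{-1}, so e^{tA} = P e^{tJ} P^{-1}.

For a Jordan block J_k(λ), e^{tJ_k(λ)} = e^{λt} · (I + tN + t^2 N^2/2! + ... + t^{k-1} N^{k-1}/(k-1)!) where N is the nilpotent superdiagonal part.

Assembling the blocks and conjugating back gives the entries of e^{tA} as shown above.

e^{tA} = [[(t + 1)*e^{-3*t}, t*e^{-3*t}], [-t*e^{-3*t}, (1 - t)*e^{-3*t}]]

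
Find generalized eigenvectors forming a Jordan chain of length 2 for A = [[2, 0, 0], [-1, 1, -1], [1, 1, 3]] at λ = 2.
We seek v_1 ∈ ker((A - 2I)^2) \ ker(A - 2I), then set v_{i+1} = (A - 2I) v_i.

One such chain is v_1 = [[0, 1, 0]]^T, v_2 = [[0, -1, 1]]^T. Check: (A - 2I) v_2 = [[0, 0, 0]]^T = 0.

v_1 = [[0, 1, 0]]^T, v_2 = [[0, -1, 1]]^T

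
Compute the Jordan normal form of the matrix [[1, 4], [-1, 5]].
The characteristic polynomial is det(xI - A) = (x - 3)^2, so the eigenvalues are 3 (algebraic multiplicity 2).

For λ = 3: rank(A - 3I) = 1, rank((A - 3I)^2) = 0. The eigenspace has dimension 2 - 1 = 1, so there is 1 Jordan block; the rank sequence gives block sizes [2].

Assembling the blocks gives the Jordan form J above.

J = [[3, 1], [0, 3]]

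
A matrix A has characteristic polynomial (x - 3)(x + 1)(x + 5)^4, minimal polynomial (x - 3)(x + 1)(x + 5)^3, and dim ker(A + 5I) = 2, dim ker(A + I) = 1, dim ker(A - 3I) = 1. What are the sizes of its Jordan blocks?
λ = -5: algebraic multiplicity 4 (exponent in χ_A), largest block size 3 (exponent in m_A), 2 blocks (geometric multiplicity). These force block sizes [3, 1].
λ = -1: algebraic multiplicity 1 (exponent in χ_A), largest block size 1 (exponent in m_A), 1 block (geometric multiplicity). This forces block sizes [1].
λ = 3: algebraic multiplicity 1 (exponent in χ_A), largest block size 1 (exponent in m_A), 1 block (geometric multiplicity). This forces block sizes [1].

Jordan blocks: (-5, 3), (-5, 1), (-1, 1), (3, 1)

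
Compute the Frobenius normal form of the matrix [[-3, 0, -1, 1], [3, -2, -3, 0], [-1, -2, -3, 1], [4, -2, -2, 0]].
R = [[0, 2, 0, 0], [1, -4, 0, 0], [0, 0, 0, 2], [0, 0, 1, -4]]

The invariant factors of A (the non-unit diagonal entries of the Smith normal form of xI - A over ℚ[x]) are x^2 + 4x - 2, x^2 + 4x - 2, each dividing the next. The characteristic polynomial is their product, (x^2 + 4x - 2)^2.

The rational canonical form is the block-diagonal matrix of companion matrices C(f_i):
R = [[0, 2, 0, 0], [1, -4, 0, 0], [0, 0, 0, 2], [0, 0, 1, -4]].

Note the characteristic polynomial does not split into linear factors over ℚ, so A has no Jordan form over ℚ; the rational canonical form exists over any field.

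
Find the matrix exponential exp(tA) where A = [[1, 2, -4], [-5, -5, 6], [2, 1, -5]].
e^{tA} = [[(-t^2 + 4*t + 1)*e^{-3*t}, 2*t*e^{-3*t}, 2*t*(t - 2)*e^{-3*t}], [t*(t - 5)*e^{-3*t}, (1 - 2*t)*e^{-3*t}, 2*t*(3 - t)*e^{-3*t}], [t*(4 - t)*e^{-3*t}/2, t*e^{-3*t}, (t^2 - 2*t + 1)*e^{-3*t}]]

A has Jordan form J = [[-3, 1, 0], [0, -3, 1], [0, 0, -3]] with A = PJP^{-1}, so e^{tA} = P e^{tJ} P^{-1}.

For a Jordan block J_k(λ), e^{tJ_k(λ)} = e^{λt} · (I + tN + t^2 N^2/2! + ... + t^{k-1} N^{k-1}/(k-1)!) where N is the nilpotent superdiagonal part.

Assembling the blocks and conjugating back gives the entries of e^{tA} as shown above.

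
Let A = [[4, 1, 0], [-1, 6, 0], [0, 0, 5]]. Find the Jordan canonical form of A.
J = [[5, 1, 0], [0, 5, 0], [0, 0, 5]]

The characteristic polynomial is det(xI - A) = (x - 5)^3, so the eigenvalues are 5 (algebraic multiplicity 3).

For λ = 5: rank(A - 5I) = 1, rank((A - 5I)^2) = 0. The eigenspace has dimension 3 - 1 = 2, so there are 2 Jordan blocks; the rank sequence gives block sizes [2, 1].

Assembling the blocks gives the Jordan form J above.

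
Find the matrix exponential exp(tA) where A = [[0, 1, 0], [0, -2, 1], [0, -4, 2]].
A has Jordan form J = [[0, 1, 0], [0, 0, 1], [0, 0, 0]] with A = PJP^{-1}, so e^{tA} = P e^{tJ} P^{-1}.

For a Jordan block J_k(λ), e^{tJ_k(λ)} = e^{λt} · (I + tN + t^2 N^2/2! + ... + t^{k-1} N^{k-1}/(k-1)!) where N is the nilpotent superdiagonal part.

Assembling the blocks and conjugating back gives the entries of e^{tA} as shown above.

e^{tA} = [[1, t*(1 - t), t^2/2], [0, 1 - 2*t, t], [0, -4*t, 2*t + 1]]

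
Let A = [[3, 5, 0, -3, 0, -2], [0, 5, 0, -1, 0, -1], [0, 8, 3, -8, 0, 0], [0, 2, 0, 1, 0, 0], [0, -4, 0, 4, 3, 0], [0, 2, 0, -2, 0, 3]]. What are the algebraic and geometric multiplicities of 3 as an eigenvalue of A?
The characteristic polynomial is (x - 3)^6, so the factor x - 3 appears with exponent 6: the algebraic multiplicity is 6.

rank(A - 3I) = 2, so the eigenspace has dimension 6 - 2 = 4: the geometric multiplicity is 4.

Since 4 < 6, A is not diagonalizable.

algebraic multiplicity 6, geometric multiplicity 4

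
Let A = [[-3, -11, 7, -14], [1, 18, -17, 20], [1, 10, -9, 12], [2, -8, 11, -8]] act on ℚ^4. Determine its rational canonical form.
The invariant factors of A (the non-unit diagonal entries of the Smith normal form of xI - A over ℚ[x]) are (x - 2)(x + 4)(x^2 + 1), each dividing the next. The characteristic polynomial is their product, (x - 2)(x + 4)(x^2 + 1).

The rational canonical form is the block-diagonal matrix of companion matrices C(f_i):
R = [[0, 0, 0, 8], [1, 0, 0, -2], [0, 1, 0, 7], [0, 0, 1, -2]].

Note the characteristic polynomial does not split into linear factors over ℚ, so A has no Jordan form over ℚ; the rational canonical form exists over any field.

R = [[0, 0, 0, 8], [1, 0, 0, -2], [0, 1, 0, 7], [0, 0, 1, -2]]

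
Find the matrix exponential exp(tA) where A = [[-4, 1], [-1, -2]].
A has Jordan form J = [[-3, 1], [0, -3]] with A = PJP^{-1}, so e^{tA} = P e^{tJ} P^{-1}.

For a Jordan block J_k(λ), e^{tJ_k(λ)} = e^{λt} · (I + tN + t^2 N^2/2! + ... + t^{k-1} N^{k-1}/(k-1)!) where N is the nilpotent superdiagonal part.

Assembling the blocks and conjugating back gives the entries of e^{tA} as shown above.

e^{tA} = [[(1 - t)*e^{-3*t}, t*e^{-3*t}], [-t*e^{-3*t}, (t + 1)*e^{-3*t}]]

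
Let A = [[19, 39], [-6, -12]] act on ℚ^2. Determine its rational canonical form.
R = [[0, -6], [1, 7]]

The invariant factors of A (the non-unit diagonal entries of the Smith normal form of xI - A over ℚ[x]) are (x - 6)(x - 1), each dividing the next. The characteristic polynomial is their product, (x - 6)(x - 1).

The rational canonical form is the block-diagonal matrix of companion matrices C(f_i):
R = [[0, -6], [1, 7]].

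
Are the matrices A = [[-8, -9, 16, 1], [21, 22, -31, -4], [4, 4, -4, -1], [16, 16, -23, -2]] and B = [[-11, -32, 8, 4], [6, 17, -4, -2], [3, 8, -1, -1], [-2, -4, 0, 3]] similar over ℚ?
Both have characteristic polynomial (x - 3)^2(x - 1)^2, but the minimal polynomial of A is (x - 3)^2(x - 1)^2 while the minimal polynomial of B is (x - 3)^2(x - 1). The minimal polynomial is a similarity invariant, so A and B are not similar.

No.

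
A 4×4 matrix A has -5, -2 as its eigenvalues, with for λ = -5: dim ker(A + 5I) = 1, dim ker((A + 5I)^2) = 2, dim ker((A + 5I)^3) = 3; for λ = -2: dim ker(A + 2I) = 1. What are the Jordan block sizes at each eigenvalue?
λ = -5: successive nullity increments [1, 1, 1] count blocks of size ≥ k; block sizes are [3].
λ = -2: successive nullity increments [1] count blocks of size ≥ k; block sizes are [1].

Jordan blocks: (-5, 3), (-2, 1)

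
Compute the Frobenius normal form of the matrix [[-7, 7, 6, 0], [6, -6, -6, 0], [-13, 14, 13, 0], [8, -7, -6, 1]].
The invariant factors of A (the non-unit diagonal entries of the Smith normal form of xI - A over ℚ[x]) are x - 1, (x - 2)(x - 1)(x + 3), each dividing the next. The characteristic polynomial is their product, (x - 2)(x - 1)^2(x + 3).

The rational canonical form is the block-diagonal matrix of companion matrices C(f_i):
R = [[1, 0, 0, 0], [0, 0, 0, -6], [0, 1, 0, 7], [0, 0, 1, 0]].

R = [[1, 0, 0, 0], [0, 0, 0, -6], [0, 1, 0, 7], [0, 0, 1, 0]]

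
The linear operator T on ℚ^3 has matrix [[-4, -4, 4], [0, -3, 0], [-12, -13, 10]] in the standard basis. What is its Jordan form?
The characteristic polynomial is det(xI - A) = (x - 4)(x - 2)(x + 3), so the eigenvalues are -3 (algebraic multiplicity 1), 2 (algebraic multiplicity 1), 4 (algebraic multiplicity 1).

For λ = -3: algebraic multiplicity 1 gives one 1×1 block.

For λ = 2: algebraic multiplicity 1 gives one 1×1 block.

For λ = 4: algebraic multiplicity 1 gives one 1×1 block.

Assembling the blocks gives the Jordan form J above.

J = [[-3, 0, 0], [0, 2, 0], [0, 0, 4]]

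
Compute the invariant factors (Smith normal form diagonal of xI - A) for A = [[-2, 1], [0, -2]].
The Jordan structure of A has elementary divisors (x + 2)^2. Arranging the block sizes at each eigenvalue in decreasing order and taking row products gives the invariant factors.

Invariant factors (smallest first, each dividing the next): (x + 2)^2.

Check: the last factor (x + 2)^2 is the minimal polynomial, and the product (x + 2)^2 is the characteristic polynomial.

(x + 2)^2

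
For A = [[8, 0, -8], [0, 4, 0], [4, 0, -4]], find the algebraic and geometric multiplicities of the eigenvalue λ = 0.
The characteristic polynomial is x(x - 4)^2, so the factor x appears with exponent 1: the algebraic multiplicity is 1.

rank(A) = 2, so the eigenspace has dimension 3 - 2 = 1: the geometric multiplicity is 1.

algebraic multiplicity 1, geometric multiplicity 1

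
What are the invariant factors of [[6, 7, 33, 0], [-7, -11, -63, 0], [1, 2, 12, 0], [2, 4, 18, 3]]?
The Jordan structure of A has elementary divisors (x - 2)^2, (x - 3), (x - 3). Arranging the block sizes at each eigenvalue in decreasing order and taking row products gives the invariant factors.

Invariant factors (smallest first, each dividing the next): x - 3, (x - 3)(x - 2)^2.

Check: the last factor (x - 3)(x - 2)^2 is the minimal polynomial, and the product (x - 3)^2(x - 2)^2 is the characteristic polynomial.

x - 3, (x - 3)(x - 2)^2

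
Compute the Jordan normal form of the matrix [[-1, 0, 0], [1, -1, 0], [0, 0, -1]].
J = [[-1, 1, 0], [0, -1, 0], [0, 0, -1]]

The characteristic polynomial is det(xI - A) = (x + 1)^3, so the eigenvalues are -1 (algebraic multiplicity 3).

For λ = -1: rank(A + I) = 1, rank((A + I)^2) = 0. The eigenspace has dimension 3 - 1 = 2, so there are 2 Jordan blocks; the rank sequence gives block sizes [2, 1].

Assembling the blocks gives the Jordan form J above.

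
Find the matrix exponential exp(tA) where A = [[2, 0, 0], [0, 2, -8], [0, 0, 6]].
A has Jordan form J = [[2, 0, 0], [0, 2, 0], [0, 0, 6]] with A = PJP^{-1}, so e^{tA} = P e^{tJ} P^{-1}.

For a Jordan block J_k(λ), e^{tJ_k(λ)} = e^{λt} · (I + tN + t^2 N^2/2! + ... + t^{k-1} N^{k-1}/(k-1)!) where N is the nilpotent superdiagonal part.

Assembling the blocks and conjugating back gives the entries of e^{tA} as shown above.

e^{tA} = [[e^{2*t}, 0, 0], [0, e^{2*t}, 2*(1 - e^{4*t})*e^{2*t}], [0, 0, e^{6*t}]]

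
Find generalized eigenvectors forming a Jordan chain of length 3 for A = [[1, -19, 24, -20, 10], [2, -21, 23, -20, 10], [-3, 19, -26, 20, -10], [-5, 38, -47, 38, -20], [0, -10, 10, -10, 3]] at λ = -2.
v_1 = [[2, 0, -1, -1, 0]]^T, v_2 = [[2, 1, -2, -3, 0]]^T, v_3 = [[-1, -1, 1, 2, 0]]^T

We seek v_1 ∈ ker((A + 2I)^3) \ ker((A + 2I)^2), then set v_{i+1} = (A + 2I) v_i.

One such chain is v_1 = [[2, 0, -1, -1, 0]]^T, v_2 = [[2, 1, -2, -3, 0]]^T, v_3 = [[-1, -1, 1, 2, 0]]^T. Check: (A + 2I) v_3 = [[0, 0, 0, 0, 0]]^T = 0.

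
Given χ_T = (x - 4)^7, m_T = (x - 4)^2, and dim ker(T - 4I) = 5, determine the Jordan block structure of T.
λ = 4: algebraic multiplicity 7 (exponent in χ_T), largest block size 2 (exponent in m_T), 5 blocks (geometric multiplicity). These force block sizes [2, 2, 1, 1, 1].

Jordan blocks: (4, 2), (4, 2), (4, 1), (4, 1), (4, 1)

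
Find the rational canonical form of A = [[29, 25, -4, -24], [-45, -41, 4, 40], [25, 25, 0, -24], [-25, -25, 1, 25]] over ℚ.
The invariant factors of A (the non-unit diagonal entries of the Smith normal form of xI - A over ℚ[x]) are x - 4, (x - 4)^2(x - 1), each dividing the next. The characteristic polynomial is their product, (x - 4)^3(x - 1).

The rational canonical form is the block-diagonal matrix of companion matrices C(f_i):
R = [[4, 0, 0, 0], [0, 0, 0, 16], [0, 1, 0, -24], [0, 0, 1, 9]].

R = [[4, 0, 0, 0], [0, 0, 0, 16], [0, 1, 0, -24], [0, 0, 1, 9]]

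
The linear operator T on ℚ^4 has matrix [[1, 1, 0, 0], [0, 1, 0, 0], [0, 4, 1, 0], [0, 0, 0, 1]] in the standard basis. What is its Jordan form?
J = [[1, 1, 0, 0], [0, 1, 0, 0], [0, 0, 1, 0], [0, 0, 0, 1]]

The characteristic polynomial is det(xI - A) = (x - 1)^4, so the eigenvalues are 1 (algebraic multiplicity 4).

For λ = 1: rank(A - I) = 1, rank((A - I)^2) = 0. The eigenspace has dimension 4 - 1 = 3, so there are 3 Jordan blocks; the rank sequence gives block sizes [2, 1, 1].

Assembling the blocks gives the Jordan form J above.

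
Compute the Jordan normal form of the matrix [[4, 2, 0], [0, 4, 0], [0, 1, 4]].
The characteristic polynomial is det(xI - A) = (x - 4)^3, so the eigenvalues are 4 (algebraic multiplicity 3).

For λ = 4: rank(A - 4I) = 1, rank((A - 4I)^2) = 0. The eigenspace has dimension 3 - 1 = 2, so there are 2 Jordan blocks; the rank sequence gives block sizes [2, 1].

Assembling the blocks gives the Jordan form J above.

J = [[4, 1, 0], [0, 4, 0], [0, 0, 4]]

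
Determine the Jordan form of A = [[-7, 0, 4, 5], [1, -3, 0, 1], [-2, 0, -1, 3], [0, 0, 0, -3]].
J = [[-5, 0, 0, 0], [0, -3, 1, 0], [0, 0, -3, 1], [0, 0, 0, -3]]

The characteristic polynomial is det(xI - A) = (x + 3)^3(x + 5), so the eigenvalues are -5 (algebraic multiplicity 1), -3 (algebraic multiplicity 3).

For λ = -5: algebraic multiplicity 1 gives one 1×1 block.

For λ = -3: rank(A + 3I) = 3, rank((A + 3I)^2) = 2, rank((A + 3I)^3) = 1. The eigenspace has dimension 4 - 3 = 1, so there is 1 Jordan block; the rank sequence gives block sizes [3].

Assembling the blocks gives the Jordan form J above.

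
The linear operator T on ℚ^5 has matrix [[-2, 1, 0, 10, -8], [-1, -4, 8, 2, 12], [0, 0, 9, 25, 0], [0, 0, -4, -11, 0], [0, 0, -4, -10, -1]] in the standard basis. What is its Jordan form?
The characteristic polynomial is det(xI - A) = (x + 1)^3(x + 3)^2, so the eigenvalues are -3 (algebraic multiplicity 2), -1 (algebraic multiplicity 3).

For λ = -3: rank(A + 3I) = 4, rank((A + 3I)^2) = 3. The eigenspace has dimension 5 - 4 = 1, so there is 1 Jordan block; the rank sequence gives block sizes [2].

For λ = -1: rank(A + I) = 3, rank((A + I)^2) = 2. The eigenspace has dimension 5 - 3 = 2, so there are 2 Jordan blocks; the rank sequence gives block sizes [2, 1].

Assembling the blocks gives the Jordan form J above.

J = [[-3, 1, 0, 0, 0], [0, -3, 0, 0, 0], [0, 0, -1, 1, 0], [0, 0, 0, -1, 0], [0, 0, 0, 0, -1]]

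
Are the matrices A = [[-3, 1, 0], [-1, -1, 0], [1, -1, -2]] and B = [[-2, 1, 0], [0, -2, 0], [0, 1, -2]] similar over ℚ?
Yes.

Two matrices over a field are similar if and only if they have the same invariant factors.

Both A and B have characteristic polynomial (x + 2)^3 and minimal polynomial (x + 2)^2. Computing further, both have invariant factors x + 2, (x + 2)^2. Hence A and B are similar.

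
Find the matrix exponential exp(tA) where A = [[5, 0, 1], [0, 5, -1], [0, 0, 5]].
A has Jordan form J = [[5, 1, 0], [0, 5, 0], [0, 0, 5]] with A = PJP^{-1}, so e^{tA} = P e^{tJ} P^{-1}.

For a Jordan block J_k(λ), e^{tJ_k(λ)} = e^{λt} · (I + tN + t^2 N^2/2! + ... + t^{k-1} N^{k-1}/(k-1)!) where N is the nilpotent superdiagonal part.

Assembling the blocks and conjugating back gives the entries of e^{tA} as shown above.

e^{tA} = [[e^{5*t}, 0, t*e^{5*t}], [0, e^{5*t}, -t*e^{5*t}], [0, 0, e^{5*t}]]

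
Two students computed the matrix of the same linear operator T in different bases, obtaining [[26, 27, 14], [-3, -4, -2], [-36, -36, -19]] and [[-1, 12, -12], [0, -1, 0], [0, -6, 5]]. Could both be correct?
No.

Both have characteristic polynomial (x - 5)(x + 1)^2, but the minimal polynomial of A is (x - 5)(x + 1)^2 while the minimal polynomial of B is (x - 5)(x + 1). The minimal polynomial is a similarity invariant, so A and B are not similar.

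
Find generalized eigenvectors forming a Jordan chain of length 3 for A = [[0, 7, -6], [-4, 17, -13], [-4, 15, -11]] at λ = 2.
We seek v_1 ∈ ker((A - 2I)^3) \ ker((A - 2I)^2), then set v_{i+1} = (A - 2I) v_i.

One such chain is v_1 = [[-4, -1, 0]]^T, v_2 = [[1, 1, 1]]^T, v_3 = [[-1, -2, -2]]^T. Check: (A - 2I) v_3 = [[0, 0, 0]]^T = 0.

v_1 = [[-4, -1, 0]]^T, v_2 = [[1, 1, 1]]^T, v_3 = [[-1, -2, -2]]^T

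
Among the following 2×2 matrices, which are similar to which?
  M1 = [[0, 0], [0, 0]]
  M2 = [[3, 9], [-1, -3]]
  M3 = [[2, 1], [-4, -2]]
2 classes: {M1}, {M2, M3}

Characteristic polynomials: χ_{M1} = x^2, χ_{M2} = x^2, χ_{M3} = x^2.

{M1}: invariant factors x, x.

{M2, M3}: invariant factors x^2.

Matrices are similar if and only if their invariant-factor lists agree; the partition into similarity classes is {M1}, {M2, M3}.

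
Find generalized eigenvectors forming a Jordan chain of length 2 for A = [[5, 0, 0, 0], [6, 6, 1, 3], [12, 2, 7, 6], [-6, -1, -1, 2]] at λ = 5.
v_1 = [[0, 0, -2, 1]]^T, v_2 = [[0, 1, 2, -1]]^T

We seek v_1 ∈ ker((A - 5I)^2) \ ker(A - 5I), then set v_{i+1} = (A - 5I) v_i.

One such chain is v_1 = [[0, 0, -2, 1]]^T, v_2 = [[0, 1, 2, -1]]^T. Check: (A - 5I) v_2 = [[0, 0, 0, 0]]^T = 0.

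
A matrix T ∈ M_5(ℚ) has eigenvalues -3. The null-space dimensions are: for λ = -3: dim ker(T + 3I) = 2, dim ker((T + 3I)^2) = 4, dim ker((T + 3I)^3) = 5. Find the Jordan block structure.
Jordan blocks: (-3, 3), (-3, 2)

λ = -3: successive nullity increments [2, 2, 1] count blocks of size ≥ k; block sizes are [3, 2].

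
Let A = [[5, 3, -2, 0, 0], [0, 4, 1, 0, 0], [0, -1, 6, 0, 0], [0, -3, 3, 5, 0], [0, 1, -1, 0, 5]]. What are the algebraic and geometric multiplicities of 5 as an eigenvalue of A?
algebraic multiplicity 5, geometric multiplicity 3

The characteristic polynomial is (x - 5)^5, so the factor x - 5 appears with exponent 5: the algebraic multiplicity is 5.

rank(A - 5I) = 2, so the eigenspace has dimension 5 - 2 = 3: the geometric multiplicity is 3.

Since 3 < 5, A is not diagonalizable.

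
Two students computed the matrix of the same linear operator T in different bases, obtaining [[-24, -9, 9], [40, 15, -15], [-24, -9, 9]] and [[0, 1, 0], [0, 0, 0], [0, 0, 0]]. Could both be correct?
Yes.

Two matrices over a field are similar if and only if they have the same invariant factors.

Both A and B have characteristic polynomial x^3 and minimal polynomial x^2. Computing further, both have invariant factors x, x^2. Hence A and B are similar.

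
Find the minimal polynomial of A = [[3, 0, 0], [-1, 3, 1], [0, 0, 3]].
The characteristic polynomial factors as (x - 3)^3. The minimal polynomial is ∏(x - λ)^{k_λ} where k_λ is the size of the largest Jordan block at λ.

For λ = 3: rank(A - 3I) = 1, and the largest Jordan block has size 2 (the smallest k with rank((A - 3I)^k) = rank((A - 3I)^(k+1))).

So m_A(x) = (x - 3)^2.

m_A(x) = (x - 3)^2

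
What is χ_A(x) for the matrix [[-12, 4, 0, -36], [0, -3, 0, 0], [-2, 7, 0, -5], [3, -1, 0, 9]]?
χ_A(x) = x^2(x + 3)^2

xI - A = [[x + 12, -4, 0, 36], [0, x + 3, 0, 0], [2, -7, x, 5], [-3, 1, 0, x - 9]].

Expanding det(xI - A) along the first row:
det(xI - A) = + (x + 12)·det([[x + 3, 0, 0], [-7, x, 5], [1, 0, x - 9]]) - (-4)·det([[0, 0, 0], [2, x, 5], [-3, 0, x - 9]]) + (0)·det([[0, x + 3, 0], [2, -7, 5], [-3, 1, x - 9]]) - (36)·det([[0, x + 3, 0], [2, -7, x], [-3, 1, 0]]).

Evaluating gives χ_A(x) = x^4 + 6x^3 + 9x^2 = x^2(x + 3)^2.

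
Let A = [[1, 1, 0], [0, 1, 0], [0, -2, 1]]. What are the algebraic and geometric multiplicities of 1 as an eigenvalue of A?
algebraic multiplicity 3, geometric multiplicity 2

The characteristic polynomial is (x - 1)^3, so the factor x - 1 appears with exponent 3: the algebraic multiplicity is 3.

rank(A - I) = 1, so the eigenspace has dimension 3 - 1 = 2: the geometric multiplicity is 2.

Since 2 < 3, A is not diagonalizable.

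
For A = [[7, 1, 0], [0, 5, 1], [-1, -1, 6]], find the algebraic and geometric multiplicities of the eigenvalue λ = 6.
The characteristic polynomial is (x - 6)^3, so the factor x - 6 appears with exponent 3: the algebraic multiplicity is 3.

rank(A - 6I) = 2, so the eigenspace has dimension 3 - 2 = 1: the geometric multiplicity is 1.

Since 1 < 3, A is not diagonalizable.

algebraic multiplicity 3, geometric multiplicity 1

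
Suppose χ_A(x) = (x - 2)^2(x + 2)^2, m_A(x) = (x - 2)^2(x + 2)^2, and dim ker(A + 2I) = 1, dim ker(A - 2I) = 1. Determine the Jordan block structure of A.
Jordan blocks: (-2, 2), (2, 2)

λ = -2: algebraic multiplicity 2 (exponent in χ_A), largest block size 2 (exponent in m_A), 1 block (geometric multiplicity). This forces block sizes [2].
λ = 2: algebraic multiplicity 2 (exponent in χ_A), largest block size 2 (exponent in m_A), 1 block (geometric multiplicity). This forces block sizes [2].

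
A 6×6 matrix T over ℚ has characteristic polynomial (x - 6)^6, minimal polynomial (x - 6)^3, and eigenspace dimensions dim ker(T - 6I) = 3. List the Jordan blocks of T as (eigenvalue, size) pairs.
Jordan blocks: (6, 3), (6, 2), (6, 1)

λ = 6: algebraic multiplicity 6 (exponent in χ_T), largest block size 3 (exponent in m_T), 3 blocks (geometric multiplicity). These force block sizes [3, 2, 1].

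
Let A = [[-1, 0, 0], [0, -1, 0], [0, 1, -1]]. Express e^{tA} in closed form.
A has Jordan form J = [[-1, 1, 0], [0, -1, 0], [0, 0, -1]] with A = PJP^{-1}, so e^{tA} = P e^{tJ} P^{-1}.

For a Jordan block J_k(λ), e^{tJ_k(λ)} = e^{λt} · (I + tN + t^2 N^2/2! + ... + t^{k-1} N^{k-1}/(k-1)!) where N is the nilpotent superdiagonal part.

Assembling the blocks and conjugating back gives the entries of e^{tA} as shown above.

e^{tA} = [[e^{-t}, 0, 0], [0, e^{-t}, 0], [0, t*e^{-t}, e^{-t}]]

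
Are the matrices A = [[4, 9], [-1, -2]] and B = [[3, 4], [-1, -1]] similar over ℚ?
Two matrices over a field are similar if and only if they have the same invariant factors.

Both A and B have characteristic polynomial (x - 1)^2 and minimal polynomial (x - 1)^2. Computing further, both have invariant factors (x - 1)^2. Hence A and B are similar.

Yes.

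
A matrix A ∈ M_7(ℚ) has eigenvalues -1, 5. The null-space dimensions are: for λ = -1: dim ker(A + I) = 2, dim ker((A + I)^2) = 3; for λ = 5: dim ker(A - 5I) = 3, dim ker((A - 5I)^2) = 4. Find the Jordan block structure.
λ = -1: successive nullity increments [2, 1] count blocks of size ≥ k; block sizes are [2, 1].
λ = 5: successive nullity increments [3, 1] count blocks of size ≥ k; block sizes are [2, 1, 1].

Jordan blocks: (-1, 2), (-1, 1), (5, 2), (5, 1), (5, 1)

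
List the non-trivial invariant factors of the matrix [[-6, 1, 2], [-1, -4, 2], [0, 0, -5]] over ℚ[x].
x + 5, (x + 5)^2

The Jordan structure of A has elementary divisors (x + 5)^2, (x + 5). Arranging the block sizes at each eigenvalue in decreasing order and taking row products gives the invariant factors.

Invariant factors (smallest first, each dividing the next): x + 5, (x + 5)^2.

Check: the last factor (x + 5)^2 is the minimal polynomial, and the product (x + 5)^3 is the characteristic polynomial.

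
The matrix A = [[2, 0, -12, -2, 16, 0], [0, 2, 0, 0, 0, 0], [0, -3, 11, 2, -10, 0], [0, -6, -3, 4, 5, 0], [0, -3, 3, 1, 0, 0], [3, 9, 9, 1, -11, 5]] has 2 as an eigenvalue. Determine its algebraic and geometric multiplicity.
algebraic multiplicity 2, geometric multiplicity 2

The characteristic polynomial is (x - 5)^4(x - 2)^2, so the factor x - 2 appears with exponent 2: the algebraic multiplicity is 2.

rank(A - 2I) = 4, so the eigenspace has dimension 6 - 4 = 2: the geometric multiplicity is 2.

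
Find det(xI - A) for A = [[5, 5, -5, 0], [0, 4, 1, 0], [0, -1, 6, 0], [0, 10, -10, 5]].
xI - A = [[x - 5, -5, 5, 0], [0, x - 4, -1, 0], [0, 1, x - 6, 0], [0, -10, 10, x - 5]].

Expanding det(xI - A) along the first row:
det(xI - A) = + (x - 5)·det([[x - 4, -1, 0], [1, x - 6, 0], [-10, 10, x - 5]]) - (-5)·det([[0, -1, 0], [0, x - 6, 0], [0, 10, x - 5]]) + (5)·det([[0, x - 4, 0], [0, 1, 0], [0, -10, x - 5]]) - (0)·det([[0, x - 4, -1], [0, 1, x - 6], [0, -10, 10]]).

Evaluating gives χ_A(x) = x^4 - 20x^3 + 150x^2 - 500x + 625 = (x - 5)^4.

χ_A(x) = (x - 5)^4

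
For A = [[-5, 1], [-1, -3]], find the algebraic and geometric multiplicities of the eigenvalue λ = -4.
The characteristic polynomial is (x + 4)^2, so the factor x + 4 appears with exponent 2: the algebraic multiplicity is 2.

rank(A + 4I) = 1, so the eigenspace has dimension 2 - 1 = 1: the geometric multiplicity is 1.

Since 1 < 2, A is not diagonalizable.

algebraic multiplicity 2, geometric multiplicity 1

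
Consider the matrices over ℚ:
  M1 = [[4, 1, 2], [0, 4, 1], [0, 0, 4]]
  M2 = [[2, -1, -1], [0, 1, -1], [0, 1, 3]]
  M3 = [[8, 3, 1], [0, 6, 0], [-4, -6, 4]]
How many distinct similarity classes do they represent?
Characteristic polynomials: χ_{M1} = (x - 4)^3, χ_{M2} = (x - 2)^3, χ_{M3} = (x - 6)^3.

{M1}: invariant factors (x - 4)^3.

{M2}: invariant factors x - 2, (x - 2)^2.

{M3}: invariant factors x - 6, (x - 6)^2.

Matrices are similar if and only if their invariant-factor lists agree; the partition into similarity classes is {M1}, {M2}, {M3}.

3 classes: {M1}, {M2}, {M3}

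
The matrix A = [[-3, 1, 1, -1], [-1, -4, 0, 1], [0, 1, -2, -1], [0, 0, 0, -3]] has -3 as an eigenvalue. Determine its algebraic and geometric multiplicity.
The characteristic polynomial is (x + 3)^4, so the factor x + 3 appears with exponent 4: the algebraic multiplicity is 4.

rank(A + 3I) = 2, so the eigenspace has dimension 4 - 2 = 2: the geometric multiplicity is 2.

Since 2 < 4, A is not diagonalizable.

algebraic multiplicity 4, geometric multiplicity 2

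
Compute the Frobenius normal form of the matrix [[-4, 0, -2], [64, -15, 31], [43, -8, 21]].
R = [[0, 0, 2], [1, 0, 5], [0, 1, 2]]

The invariant factors of A (the non-unit diagonal entries of the Smith normal form of xI - A over ℚ[x]) are (x + 1)(x^2 - 3x - 2), each dividing the next. The characteristic polynomial is their product, (x + 1)(x^2 - 3x - 2).

The rational canonical form is the block-diagonal matrix of companion matrices C(f_i):
R = [[0, 0, 2], [1, 0, 5], [0, 1, 2]].

Note the characteristic polynomial does not split into linear factors over ℚ, so A has no Jordan form over ℚ; the rational canonical form exists over any field.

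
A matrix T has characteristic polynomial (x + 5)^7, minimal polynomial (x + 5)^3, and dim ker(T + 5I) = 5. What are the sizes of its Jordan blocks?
Jordan blocks: (-5, 3), (-5, 1), (-5, 1), (-5, 1), (-5, 1)

λ = -5: algebraic multiplicity 7 (exponent in χ_T), largest block size 3 (exponent in m_T), 5 blocks (geometric multiplicity). These force block sizes [3, 1, 1, 1, 1].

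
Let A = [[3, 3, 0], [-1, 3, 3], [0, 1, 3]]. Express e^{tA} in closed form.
e^{tA} = [[(2 - 3*t^2)*e^{3*t}/2, 3*t*e^{3*t}, 9*t^2*e^{3*t}/2], [-t*e^{3*t}, e^{3*t}, 3*t*e^{3*t}], [-t^2*e^{3*t}/2, t*e^{3*t}, (3*t^2 + 2)*e^{3*t}/2]]

A has Jordan form J = [[3, 1, 0], [0, 3, 1], [0, 0, 3]] with A = PJP^{-1}, so e^{tA} = P e^{tJ} P^{-1}.

For a Jordan block J_k(λ), e^{tJ_k(λ)} = e^{λt} · (I + tN + t^2 N^2/2! + ... + t^{k-1} N^{k-1}/(k-1)!) where N is the nilpotent superdiagonal part.

Assembling the blocks and conjugating back gives the entries of e^{tA} as shown above.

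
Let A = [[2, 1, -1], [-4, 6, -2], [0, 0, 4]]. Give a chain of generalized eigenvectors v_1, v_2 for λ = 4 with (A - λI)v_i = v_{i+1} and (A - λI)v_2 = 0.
We seek v_1 ∈ ker((A - 4I)^2) \ ker(A - 4I), then set v_{i+1} = (A - 4I) v_i.

One such chain is v_1 = [[-2, -2, 1]]^T, v_2 = [[1, 2, 0]]^T. Check: (A - 4I) v_2 = [[0, 0, 0]]^T = 0.

v_1 = [[-2, -2, 1]]^T, v_2 = [[1, 2, 0]]^T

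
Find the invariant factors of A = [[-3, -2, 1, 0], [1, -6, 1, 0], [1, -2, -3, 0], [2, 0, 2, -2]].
The Jordan structure of A has elementary divisors (x + 4)^2, (x + 4), (x + 2). Arranging the block sizes at each eigenvalue in decreasing order and taking row products gives the invariant factors.

Invariant factors (smallest first, each dividing the next): x + 4, (x + 2)(x + 4)^2.

Check: the last factor (x + 2)(x + 4)^2 is the minimal polynomial, and the product (x + 2)(x + 4)^3 is the characteristic polynomial.

x + 4, (x + 2)(x + 4)^2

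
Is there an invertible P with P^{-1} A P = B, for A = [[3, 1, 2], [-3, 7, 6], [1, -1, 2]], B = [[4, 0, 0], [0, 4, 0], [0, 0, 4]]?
No.

Both have characteristic polynomial (x - 4)^3, but the minimal polynomial of A is (x - 4)^2 while the minimal polynomial of B is x - 4. The minimal polynomial is a similarity invariant, so A and B are not similar.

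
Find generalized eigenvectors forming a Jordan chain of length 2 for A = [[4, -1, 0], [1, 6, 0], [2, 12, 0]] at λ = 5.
v_1 = [[1, 0, 0]]^T, v_2 = [[-1, 1, 2]]^T

We seek v_1 ∈ ker((A - 5I)^2) \ ker(A - 5I), then set v_{i+1} = (A - 5I) v_i.

One such chain is v_1 = [[1, 0, 0]]^T, v_2 = [[-1, 1, 2]]^T. Check: (A - 5I) v_2 = [[0, 0, 0]]^T = 0.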